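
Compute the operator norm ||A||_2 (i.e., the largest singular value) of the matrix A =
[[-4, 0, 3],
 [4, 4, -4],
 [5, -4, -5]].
||A||_2 ≈ 10.3461 (= sqrt(largest eigenvalue of A^T A))

||A||_2 = sigma_max(A) = sqrt(lambda_max(A^T A)). Form the symmetric matrix M = A^T A =
[[57, -4, -53],
 [-4, 32, 4],
 [-53, 4, 50]].
Its characteristic polynomial (trace, sum of principal 2x2 minors, determinant of M give the coefficients) is
  p(λ) = det(λ I - M) = λ^3 - 139λ^2 + 3433λ - 1296.
No integer candidate from the rational root theorem (±divisors of 1296) is a root, so the roots are irrational. The cubic discriminant is Δ = 63033317829 > 0, so there are three distinct real roots. p(0) = -1296 and p(1) = 1999 have opposite signs, so a root lies in (0, 1); Newton's method refines it to λ ≈ 0.3834. p(31) = 1339 and p(32) = -1008 have opposite signs, so a root lies in (31, 32); Newton's method refines it to λ ≈ 31.5751. p(107) = -333 and p(108) = 7884 have opposite signs, so a root lies in (107, 108); Newton's method refines it to λ ≈ 107.0414. Check (Vieta): the three roots sum to 139, matching tr M = 139.
So the eigenvalues of A^T A are ≈ 0.3834, 31.5751, 107.0414 (all ≥ 0, as they must be for A^T A). The largest is λ_max ≈ 107.0414, hence ||A||_2 = sqrt(λ_max) ≈ 10.3461.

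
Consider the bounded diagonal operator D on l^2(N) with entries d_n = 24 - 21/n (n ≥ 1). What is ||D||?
||D|| = 24

For a diagonal operator on l^2 with entries d_n, ||D|| = sup_n |d_n|. Here d_1 = 3, d_2 = 27/2, ..., and d_n = 24 - 21/n increases monotonically toward 24. All terms lie in [3, 24), so |d_n| = d_n and the supremum is the limit 24, which is not attained by any individual d_n. Hence ||D|| = 24.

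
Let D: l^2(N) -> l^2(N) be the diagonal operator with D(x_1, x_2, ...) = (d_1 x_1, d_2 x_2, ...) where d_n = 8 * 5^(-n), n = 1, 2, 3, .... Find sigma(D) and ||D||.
sigma(D) = {8 * 5^(-n) : n ≥ 1} ∪ {0}; ||D|| = 8/5

A bounded diagonal operator on l^2 with diagonal entries d_n has spectrum equal to the closure of {d_n : n ≥ 1}: every d_n is an eigenvalue (with eigenvector e_n), so {d_n} ⊂ sigma(D); the spectrum is closed, so its closure is too; and for lambda not in the closure, (D - lambda I) has bounded inverse (the diagonal entries 1/(d_n - lambda) are bounded). For our sequence d_n = 8 * 5^(-n), n = 1, 2, 3, ...:
  - {d_n} = {8 * 5^(-n) : n ≥ 1}; the only limit point is 0
  - closure = {8 * 5^(-n) : n ≥ 1} ∪ {0}
For the norm: a diagonal operator has ||D|| = sup_n |d_n|. Here d_n = 8 * 5^(-n) is positive and decreasing, so sup_n |d_n| = d_1 = 8/5. So ||D|| = 8/5.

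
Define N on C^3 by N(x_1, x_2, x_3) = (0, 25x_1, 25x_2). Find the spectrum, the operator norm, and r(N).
sigma(N) = {0}; ||N|| = 25; r(N) = 0. (N is nilpotent with N^3 = 0.)

On C^3, N is a strictly lower-triangular matrix with 25 on the subdiagonal and zeros elsewhere, so its characteristic polynomial is lambda^3 and every eigenvalue is 0: sigma(N) = {0}. For the operator norm, N e_i = 25e_{i+1} for i = 1, ..., 2 and N e_3 = 0, so the singular values of N are 25 (with multiplicity 2) and 0; hence ||N|| = 25. The spectral radius r(N) = max|lambda| = 0. Note ||N|| > r(N) — characteristic of non-normal nilpotent operators. Indeed N^3 = 0.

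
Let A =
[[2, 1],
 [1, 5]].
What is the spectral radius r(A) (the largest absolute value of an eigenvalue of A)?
r(A) = (7 + sqrt(13))/2 ≈ 5.3028

The eigenvalues of A are the roots of its characteristic polynomial. With M = A (coefficients from the trace and determinant):
  p(λ) = det(λ I - M) = λ^2 - 7λ + 9.
For λ^2 - 7λ + 9 the discriminant is 13. It is nonnegative but not a perfect square, so the roots are real and irrational: λ = (7 ± sqrt(13))/2 ≈ 5.3028, 1.6972.
Thus the eigenvalues (to 4 decimals) are 5.3028 (modulus 5.3028); 1.6972 (modulus 1.6972). The spectral radius is the largest modulus: r(A) = (7 + sqrt(13))/2 ≈ 5.3028. (Cross-check: r(A) ≤ ||A||_2 ≈ 5.3028; equality holds whenever A is normal, though it can also hold for some non-normal A.)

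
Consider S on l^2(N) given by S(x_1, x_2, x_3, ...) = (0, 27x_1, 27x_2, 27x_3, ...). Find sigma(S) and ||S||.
sigma(S) = closed disk {z in C : |z| ≤ 27}; ||S|| = 27

Note S = 27·U where U is the unit right shift (U x)_k = x_{k-1} (with x_0 := 0); so ||S|| = 27||U|| and sigma(S) = 27·sigma(U). ||S x||^2 = sum_{k≥1} |27x_k|^2 = 729||x||^2, so ||S|| = 27 and sigma(S) ⊂ {|z| ≤ 27}. For any |lambda| < 27, the equation (S - lambda I) x = 0 forces x_1 = 0, then 27x_k = lambda x_{k+1} ⇒ x = 0, so S has no eigenvalues. But (S - lambda I) is not surjective for |lambda| < 27: solving (S - lambda I) x = e_1 would require x_n proportional to (lambda/27)^(-n), which is not in l^2. So every |lambda| < 27 lies in the residual spectrum. The boundary |lambda| = 27 is in the approximate point spectrum (the spectrum is closed). Hence sigma(S) is the closed disk of radius 27.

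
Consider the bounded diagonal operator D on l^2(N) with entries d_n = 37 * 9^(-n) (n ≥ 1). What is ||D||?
||D|| = 37/9 (attained at n = 1)

For D diagonal, ||D|| = sup_n |d_n|. The sequence d_n = 37 * 9^(-n) is positive and strictly decreasing (ratio 9^(-1) < 1), so the supremum is d_1 = 37/9. Hence ||D|| = 37/9.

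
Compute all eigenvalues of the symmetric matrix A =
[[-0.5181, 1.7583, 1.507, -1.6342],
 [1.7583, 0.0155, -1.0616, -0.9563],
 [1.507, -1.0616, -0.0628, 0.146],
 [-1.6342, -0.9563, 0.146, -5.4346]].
sigma(A) ≈ {-6, -3, 1, 2}

A is real symmetric, so its spectrum consists of real eigenvalues. Expanding the characteristic polynomial of the displayed matrix gives
  det(λ I - A) = p(λ) = λ^4 + (6)λ^3 + (-7)λ^2 + (-36)λ + (36).
Solving p(λ) = 0 yields eigenvalues ≈ -6, -3, 1, 2. (A is shown rounded to 4 decimals, so these recover the underlying integer eigenvalues to within that precision.)
Verification: the trace of A = -6 equals the sum of eigenvalues -6, and det(A) ≈ 36.0003 matches the eigenvalue product 36.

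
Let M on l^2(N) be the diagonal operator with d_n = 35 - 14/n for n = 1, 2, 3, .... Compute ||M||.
||M|| = 35

For a diagonal operator on l^2 with entries d_n, ||M|| = sup_n |d_n|. Here d_1 = 21, d_2 = 28, ..., and d_n = 35 - 14/n increases monotonically toward 35. All terms lie in [21, 35), so |d_n| = d_n and the supremum is the limit 35, which is not attained by any individual d_n. Hence ||M|| = 35.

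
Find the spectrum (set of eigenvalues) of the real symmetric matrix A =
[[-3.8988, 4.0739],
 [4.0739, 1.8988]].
sigma(A) ≈ {-6, 4}

A is real symmetric, so its spectrum consists of real eigenvalues. Expanding the characteristic polynomial of the displayed matrix gives
  det(λ I - A) = p(λ) = λ^2 + (2)λ + (-24).
Solving p(λ) = 0 yields eigenvalues ≈ -6, 4. (A is shown rounded to 4 decimals, so these recover the underlying integer eigenvalues to within that precision.)
Verification: the trace of A = -2 equals the sum of eigenvalues -2, and det(A) ≈ -23.9997 matches the eigenvalue product -24.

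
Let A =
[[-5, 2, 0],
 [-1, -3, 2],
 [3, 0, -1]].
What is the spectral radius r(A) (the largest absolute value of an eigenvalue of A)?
r(A) ≈ 4.8061

The eigenvalues of A are the roots of its characteristic polynomial. With M = A (coefficients from the trace, the sum of principal 2x2 minors, and det A):
  p(λ) = det(λ I - M) = λ^3 + 9λ^2 + 25λ + 5.
No integer candidate from the rational root theorem (±divisors of 5) is a root, so the roots are irrational. The cubic discriminant is Δ = -6880 < 0, so there is one real root and a complex-conjugate pair. p(-1) = -12 and p(0) = 5 have opposite signs, so a root lies in (-1, 0); Newton's method refines it to λ ≈ -0.2165. Dividing out (λ - (-0.2165)) leaves approximately λ^2 + 8.7835λ + 23.0987. For λ^2 + 8.7835λ + 23.0987 the discriminant is -15.2442. It is negative, so the remaining roots are the complex-conjugate pair λ ≈ -4.3918 ± 1.9522i. Their product equals the constant term, so |λ|^2 ≈ 23.0987 and |λ| ≈ 4.8061.
Thus the eigenvalues (to 4 decimals) are -0.2165 (modulus 0.2165); -4.3918 ± 1.9522i (modulus 4.8061). The spectral radius is the largest modulus: r(A) ≈ 4.8061. (Cross-check: r(A) ≤ ||A||_2 ≈ 6.1122; equality holds whenever A is normal, though it can also hold for some non-normal A.)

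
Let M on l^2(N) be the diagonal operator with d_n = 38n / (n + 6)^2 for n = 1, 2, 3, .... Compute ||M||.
||M|| = 19/12 (attained at n = 6)

For M diagonal, ||M|| = sup_n |d_n|. Treat f(x) = 38x / (x + 6)^2 for real x > 0. By the quotient rule, f'(x) = 38(6 - x)/(x + 6)^3, which is positive for x < 6 and negative for x > 6. So f has a unique maximum at x = 6, and since 6 is a positive integer, the supremum over n ≥ 1 is attained at n = 6: d_6 = 38·6/(6 + 6)^2 = 38·6/144 = 19/12. Hence ||M|| = 19/12.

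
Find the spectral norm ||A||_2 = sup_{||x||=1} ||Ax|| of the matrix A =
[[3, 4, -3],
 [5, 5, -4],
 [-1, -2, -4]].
||A||_2 ≈ 9.9837 (= sqrt(largest eigenvalue of A^T A))

||A||_2 = sigma_max(A) = sqrt(lambda_max(A^T A)). Form the symmetric matrix M = A^T A =
[[35, 39, -25],
 [39, 45, -24],
 [-25, -24, 41]].
Its characteristic polynomial (trace, sum of principal 2x2 minors, determinant of M give the coefficients) is
  p(λ) = det(λ I - M) = λ^3 - 121λ^2 + 2133λ - 729.
No integer candidate from the rational root theorem (±divisors of 729) is a root, so the roots are irrational. The cubic discriminant is Δ = 26000525664 > 0, so there are three distinct real roots. p(0) = -729 and p(1) = 1284 have opposite signs, so a root lies in (0, 1); Newton's method refines it to λ ≈ 0.3486. p(20) = 1531 and p(21) = -36 have opposite signs, so a root lies in (20, 21); Newton's method refines it to λ ≈ 20.9778. p(99) = -5184 and p(100) = 2571 have opposite signs, so a root lies in (99, 100); Newton's method refines it to λ ≈ 99.6735. Check (Vieta): the three roots sum to 121, matching tr M = 121.
So the eigenvalues of A^T A are ≈ 0.3486, 20.9778, 99.6735 (all ≥ 0, as they must be for A^T A). The largest is λ_max ≈ 99.6735, hence ||A||_2 = sqrt(λ_max) ≈ 9.9837.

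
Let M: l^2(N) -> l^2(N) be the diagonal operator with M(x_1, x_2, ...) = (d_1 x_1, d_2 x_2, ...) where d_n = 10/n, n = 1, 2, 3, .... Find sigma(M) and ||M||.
sigma(M) = {10/n : n ≥ 1} ∪ {0}; ||M|| = 10

A bounded diagonal operator on l^2 with diagonal entries d_n has spectrum equal to the closure of {d_n : n ≥ 1}: every d_n is an eigenvalue (with eigenvector e_n), so {d_n} ⊂ sigma(M); the spectrum is closed, so its closure is too; and for lambda not in the closure, (M - lambda I) has bounded inverse (the diagonal entries 1/(d_n - lambda) are bounded). For our sequence d_n = 10/n, n = 1, 2, 3, ...:
  - {d_n} = {10/n : n ≥ 1}; the only limit point is 0
  - closure = {10/n : n ≥ 1} ∪ {0}
For the norm: a diagonal operator has ||M|| = sup_n |d_n|. Here d_n = 10/n is positive and decreasing, so sup_n |d_n| = d_1 = 10. So ||M|| = 10.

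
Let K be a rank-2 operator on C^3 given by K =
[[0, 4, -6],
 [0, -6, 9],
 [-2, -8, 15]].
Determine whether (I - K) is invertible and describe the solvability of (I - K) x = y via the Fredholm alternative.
(I - K) is invertible (det(I - K) = -38 ≠ 0), so for every y in C^3 the equation (I - K) x = y has a unique solution.

K has rank 2 and factors as K = U V^T = u1 v1^T + u2 v2^T with u1 = (0, 0, -2), v1 = (1, 1, -3), u2 = (-2, 3, 3), v2 = (0, -2, 3) (multiplying out reproduces the displayed K). The nonzero eigenvalues of U V^T coincide with those of the 2 x 2 matrix G = V^T U = [[v1·u1, v1·u2], [v2·u1, v2·u2]] = [[6, -8], [-6, 3]], and by the Sylvester determinant identity det(I_3 - U V^T) = det(I_2 - V^T U) = det([[-5, 8], [6, -2]]) = (-5)(-2) - (8)(6) = -38. (Direct check: I - K =
[[1, -4, 6],
 [0, 7, -9],
 [2, 8, -14]]
has determinant -38.) The finite-dimensional Fredholm alternative says: either (I - K) is invertible, or ker(I - K) ≠ {0} and then range(I - K) = ker((I - K)^*)^⊥, with dim ker(I - K) = dim ker((I - K)^*). Since det(I - K) ≠ 0, 1 is not an eigenvalue of K and ker(I - K) = {0}, so we are in the first case: for every y there is a unique x = (I - K)^(-1) y. (Explicitly, by the Woodbury identity, (I - U V^T)^(-1) = I + U (I_2 - G)^(-1) V^T.)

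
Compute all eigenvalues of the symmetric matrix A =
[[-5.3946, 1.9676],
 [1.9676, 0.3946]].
sigma(A) ≈ {-6, 1}

A is real symmetric, so its spectrum consists of real eigenvalues. Expanding the characteristic polynomial of the displayed matrix gives
  det(λ I - A) = p(λ) = λ^2 + (5)λ + (-6).
Solving p(λ) = 0 yields eigenvalues ≈ -6, 1. (A is shown rounded to 4 decimals, so these recover the underlying integer eigenvalues to within that precision.)
Verification: the trace of A = -5 equals the sum of eigenvalues -5, and det(A) ≈ -6.0002 matches the eigenvalue product -6.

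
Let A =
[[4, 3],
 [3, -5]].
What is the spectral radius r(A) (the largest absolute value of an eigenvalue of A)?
r(A) = (1 + sqrt(117))/2 ≈ 5.9083

The eigenvalues of A are the roots of its characteristic polynomial. With M = A (coefficients from the trace and determinant):
  p(λ) = det(λ I - M) = λ^2 + λ - 29.
For λ^2 + λ - 29 the discriminant is 117. It is nonnegative but not a perfect square, so the roots are real and irrational: λ = (-1 ± sqrt(117))/2 ≈ 4.9083, -5.9083.
Thus the eigenvalues (to 4 decimals) are 4.9083 (modulus 4.9083); -5.9083 (modulus 5.9083). The spectral radius is the largest modulus: r(A) = (1 + sqrt(117))/2 ≈ 5.9083. (Cross-check: r(A) ≤ ||A||_2 ≈ 5.9083; equality holds whenever A is normal, though it can also hold for some non-normal A.)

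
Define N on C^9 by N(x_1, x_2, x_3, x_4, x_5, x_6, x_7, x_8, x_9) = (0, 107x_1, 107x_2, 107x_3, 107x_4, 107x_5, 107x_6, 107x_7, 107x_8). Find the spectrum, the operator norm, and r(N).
sigma(N) = {0}; ||N|| = 107; r(N) = 0. (N is nilpotent with N^9 = 0.)

On C^9, N is a strictly lower-triangular matrix with 107 on the subdiagonal and zeros elsewhere, so its characteristic polynomial is lambda^9 and every eigenvalue is 0: sigma(N) = {0}. For the operator norm, N e_i = 107e_{i+1} for i = 1, ..., 8 and N e_9 = 0, so the singular values of N are 107 (with multiplicity 8) and 0; hence ||N|| = 107. The spectral radius r(N) = max|lambda| = 0. Note ||N|| > r(N) — characteristic of non-normal nilpotent operators. Indeed N^9 = 0.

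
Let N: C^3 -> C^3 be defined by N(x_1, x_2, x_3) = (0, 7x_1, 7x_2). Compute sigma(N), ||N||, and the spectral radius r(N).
sigma(N) = {0}; ||N|| = 7; r(N) = 0. (N is nilpotent with N^3 = 0.)

On C^3, N is a strictly lower-triangular matrix with 7 on the subdiagonal and zeros elsewhere, so its characteristic polynomial is lambda^3 and every eigenvalue is 0: sigma(N) = {0}. For the operator norm, N e_i = 7e_{i+1} for i = 1, ..., 2 and N e_3 = 0, so the singular values of N are 7 (with multiplicity 2) and 0; hence ||N|| = 7. The spectral radius r(N) = max|lambda| = 0. Note ||N|| > r(N) — characteristic of non-normal nilpotent operators. Indeed N^3 = 0.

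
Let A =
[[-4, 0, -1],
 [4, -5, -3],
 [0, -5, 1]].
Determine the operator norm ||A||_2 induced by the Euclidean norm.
||A||_2 ≈ 8.1173 (= sqrt(largest eigenvalue of A^T A))

||A||_2 = sigma_max(A) = sqrt(lambda_max(A^T A)). Form the symmetric matrix M = A^T A =
[[32, -20, -8],
 [-20, 50, 10],
 [-8, 10, 11]].
Its characteristic polynomial (trace, sum of principal 2x2 minors, determinant of M give the coefficients) is
  p(λ) = det(λ I - M) = λ^3 - 93λ^2 + 1938λ - 10000.
No integer candidate from the rational root theorem (±divisors of 10000) is a root, so the roots are irrational. The cubic discriminant is Δ = 936832068 > 0, so there are three distinct real roots. p(7) = -648 and p(8) = 64 have opposite signs, so a root lies in (7, 8); Newton's method refines it to λ ≈ 7.9014. p(19) = 108 and p(20) = -440 have opposite signs, so a root lies in (19, 20); Newton's method refines it to λ ≈ 19.2075. p(65) = -2330 and p(66) = 296 have opposite signs, so a root lies in (65, 66); Newton's method refines it to λ ≈ 65.8911. Check (Vieta): the three roots sum to 93, matching tr M = 93.
So the eigenvalues of A^T A are ≈ 7.9014, 19.2075, 65.8911 (all ≥ 0, as they must be for A^T A). The largest is λ_max ≈ 65.8911, hence ||A||_2 = sqrt(λ_max) ≈ 8.1173.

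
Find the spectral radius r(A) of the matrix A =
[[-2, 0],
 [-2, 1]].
r(A) = 2

The eigenvalues of A are the roots of its characteristic polynomial. With M = A (coefficients from the trace and determinant):
  p(λ) = det(λ I - M) = λ^2 + λ - 2.
For λ^2 + λ - 2 the discriminant is 9. It is a perfect square (3^2), so the roots are rational: λ = (-1 ± 3)/2 = 1, -2.
Thus the eigenvalues (to 4 decimals) are 1 (modulus 1); -2 (modulus 2). The spectral radius is the largest modulus: r(A) = 2. (Cross-check: r(A) ≤ ||A||_2 ≈ 2.9208; equality holds whenever A is normal, though it can also hold for some non-normal A.)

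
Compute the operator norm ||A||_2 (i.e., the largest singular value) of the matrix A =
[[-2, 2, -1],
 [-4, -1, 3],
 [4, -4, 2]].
||A||_2 = sqrt((71 + sqrt(541))/2) ≈ 6.8651 (= sqrt(largest eigenvalue of A^T A))

||A||_2 = sigma_max(A) = sqrt(lambda_max(A^T A)). Form the symmetric matrix M = A^T A =
[[36, -16, -2],
 [-16, 21, -13],
 [-2, -13, 14]].
Its characteristic polynomial (trace, sum of principal 2x2 minors, determinant of M give the coefficients) is
  p(λ) = det(λ I - M) = λ^3 - 71λ^2 + 1125λ.
The constant term is 0, so λ = 0 is a root. Dividing out λ leaves p(λ) = λ(λ^2 - 71λ + 1125). For λ^2 - 71λ + 1125 the discriminant is 541. It is nonnegative but not a perfect square, so the roots are real and irrational: λ = (71 ± sqrt(541))/2 ≈ 47.1297, 23.8703.
So the eigenvalues of A^T A are ≈ 0, 23.8703, 47.1297 (all ≥ 0, as they must be for A^T A). The largest is λ_max = (71 + sqrt(541))/2 ≈ 47.1297, hence ||A||_2 = sqrt(λ_max) = sqrt((71 + sqrt(541))/2) ≈ 6.8651.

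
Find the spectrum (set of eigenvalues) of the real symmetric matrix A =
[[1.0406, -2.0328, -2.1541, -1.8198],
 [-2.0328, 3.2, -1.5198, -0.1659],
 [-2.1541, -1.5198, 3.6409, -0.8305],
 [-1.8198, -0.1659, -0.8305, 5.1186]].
sigma(A) ≈ {-2, 4, 5, 6}

A is real symmetric, so its spectrum consists of real eigenvalues. Expanding the characteristic polynomial of the displayed matrix gives
  det(λ I - A) = p(λ) = λ^4 + (-13)λ^3 + (44)λ^2 + (28)λ + (-240.0077).
Solving p(λ) = 0 yields eigenvalues ≈ -2, 4, 5, 6. (A is shown rounded to 4 decimals, so these recover the underlying integer eigenvalues to within that precision.)
Verification: the trace of A = 13 equals the sum of eigenvalues 13, and det(A) ≈ -240.0077 matches the eigenvalue product -240.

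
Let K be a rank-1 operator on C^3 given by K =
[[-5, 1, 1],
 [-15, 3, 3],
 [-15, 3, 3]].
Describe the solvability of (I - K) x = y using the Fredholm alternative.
(I - K) is singular (det(I - K) = 0, i.e. 1 ∈ sigma(K)). (I - K) x = y is solvable iff y ⊥ ker((I - K)^*) = span{(-5, 1, 1)}, i.e. iff -5y_1 + y_2 + y_3 = 0. When solvable, the solutions are x = y + c·(1, 3, 3), c arbitrary (ker(I - K) = span{(1, 3, 3)}, dimension 1).

K has rank 1, so it is an outer product K = u v^T: every row of K is a multiple of one row vector. Reading off the entries, u = (1, 3, 3) and v = (-5, 1, 1) (row i of K equals u_i·v^T). A rank-one matrix u v^T satisfies K u = u (v·u) and kills the (2)-dimensional subspace v^⊥, so its characteristic polynomial is lambda^2 (lambda - v·u) with v·u = tr K = 1. Hence the eigenvalues of I - K are 1 (multiplicity 2) and 1 - (1) = 0, so det(I - K) = 0. (Direct check: I - K =
[[6, -1, -1],
 [15, -2, -3],
 [15, -3, -2]]
has determinant 0.) So 1 is an eigenvalue of K and (I - K) is not invertible. The finite-dimensional Fredholm alternative says: either (I - K) is invertible, or ker(I - K) ≠ {0} and then range(I - K) = ker((I - K)^*)^⊥, with dim ker(I - K) = dim ker((I - K)^*). We are in the second case, so we need both kernels. Kernel of I - K: (I - K) u = u - u (v·u) = u - u = 0, so ker(I - K) = span{u} = span{(1, 3, 3)} (it is exactly 1-dimensional because rank(I - K) = 2). Kernel of the adjoint: K is real, so (I - K)^* = I - K^T = I - v u^T, and (I - v u^T) v = v - v (u·v) = 0; hence ker((I - K)^*) = span{v} = span{(-5, 1, 1)}. Therefore (I - K) x = y is solvable iff <y, v> = 0, i.e. iff -5y_1 + y_2 + y_3 = 0. When this holds, K y = u (v·y) = 0, so (I - K) y = y and x = y is a particular solution; the full solution set is the line x = y + c·u = y + c·(1, 3, 3), c ∈ C.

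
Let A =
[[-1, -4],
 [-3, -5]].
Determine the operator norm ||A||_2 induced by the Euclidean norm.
||A||_2 = sqrt((51 + sqrt(2405))/2) ≈ 7.0725 (= sqrt(largest eigenvalue of A^T A))

||A||_2 = sigma_max(A) = sqrt(lambda_max(A^T A)). Form the symmetric matrix M = A^T A =
[[10, 19],
 [19, 41]].
Its characteristic polynomial (trace, determinant of M give the coefficients) is
  p(λ) = det(λ I - M) = λ^2 - 51λ + 49.
For λ^2 - 51λ + 49 the discriminant is 2405. It is nonnegative but not a perfect square, so the roots are real and irrational: λ = (51 ± sqrt(2405))/2 ≈ 50.0204, 0.9796.
So the eigenvalues of A^T A are ≈ 0.9796, 50.0204 (all ≥ 0, as they must be for A^T A). The largest is λ_max = (51 + sqrt(2405))/2 ≈ 50.0204, hence ||A||_2 = sqrt(λ_max) = sqrt((51 + sqrt(2405))/2) ≈ 7.0725.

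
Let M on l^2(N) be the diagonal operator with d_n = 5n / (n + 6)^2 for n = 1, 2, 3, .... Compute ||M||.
||M|| = 5/24 (attained at n = 6)

For M diagonal, ||M|| = sup_n |d_n|. Treat f(x) = 5x / (x + 6)^2 for real x > 0. By the quotient rule, f'(x) = 5(6 - x)/(x + 6)^3, which is positive for x < 6 and negative for x > 6. So f has a unique maximum at x = 6, and since 6 is a positive integer, the supremum over n ≥ 1 is attained at n = 6: d_6 = 5·6/(6 + 6)^2 = 5·6/144 = 5/24. Hence ||M|| = 5/24.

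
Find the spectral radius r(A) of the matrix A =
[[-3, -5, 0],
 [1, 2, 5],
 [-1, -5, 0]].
r(A) ≈ 5.0808

The eigenvalues of A are the roots of its characteristic polynomial. With M = A (coefficients from the trace, the sum of principal 2x2 minors, and det A):
  p(λ) = det(λ I - M) = λ^3 + λ^2 + 24λ + 50.
No integer candidate from the rational root theorem (±divisors of 50) is a root, so the roots are irrational. The cubic discriminant is Δ = -100820 < 0, so there is one real root and a complex-conjugate pair. p(-2) = -2 and p(-1) = 26 have opposite signs, so a root lies in (-2, -1); Newton's method refines it to λ ≈ -1.9369. Dividing out (λ - (-1.9369)) leaves approximately λ^2 - 0.9369λ + 25.8146. For λ^2 - 0.9369λ + 25.8146 the discriminant is -102.3808. It is negative, so the remaining roots are the complex-conjugate pair λ ≈ 0.4684 ± 5.0592i. Their product equals the constant term, so |λ|^2 ≈ 25.8146 and |λ| ≈ 5.0808.
Thus the eigenvalues (to 4 decimals) are -1.9369 (modulus 1.9369); 0.4684 ± 5.0592i (modulus 5.0808). The spectral radius is the largest modulus: r(A) ≈ 5.0808. (Cross-check: r(A) ≤ ||A||_2 ≈ 8.1411; equality holds whenever A is normal, though it can also hold for some non-normal A.)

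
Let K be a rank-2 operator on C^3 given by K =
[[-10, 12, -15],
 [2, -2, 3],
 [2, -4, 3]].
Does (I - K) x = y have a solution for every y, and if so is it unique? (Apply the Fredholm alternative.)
(I - K) is invertible (det(I - K) = 12 ≠ 0), so for every y in C^3 the equation (I - K) x = y has a unique solution.

K has rank 2 and factors as K = U V^T = u1 v1^T + u2 v2^T with u1 = (3, -1, 1), v1 = (-2, 2, -3), u2 = (-2, 0, 2), v2 = (2, -3, 3) (multiplying out reproduces the displayed K). The nonzero eigenvalues of U V^T coincide with those of the 2 x 2 matrix G = V^T U = [[v1·u1, v1·u2], [v2·u1, v2·u2]] = [[-11, -2], [12, 2]], and by the Sylvester determinant identity det(I_3 - U V^T) = det(I_2 - V^T U) = det([[12, 2], [-12, -1]]) = (12)(-1) - (2)(-12) = 12. (Direct check: I - K =
[[11, -12, 15],
 [-2, 3, -3],
 [-2, 4, -2]]
has determinant 12.) The finite-dimensional Fredholm alternative says: either (I - K) is invertible, or ker(I - K) ≠ {0} and then range(I - K) = ker((I - K)^*)^⊥, with dim ker(I - K) = dim ker((I - K)^*). Since det(I - K) ≠ 0, 1 is not an eigenvalue of K and ker(I - K) = {0}, so we are in the first case: for every y there is a unique x = (I - K)^(-1) y. (Explicitly, by the Woodbury identity, (I - U V^T)^(-1) = I + U (I_2 - G)^(-1) V^T.)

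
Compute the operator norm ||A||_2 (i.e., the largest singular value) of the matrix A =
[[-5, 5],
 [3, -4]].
||A||_2 = sqrt((75 + sqrt(5525))/2) ≈ 8.6409 (= sqrt(largest eigenvalue of A^T A))

||A||_2 = sigma_max(A) = sqrt(lambda_max(A^T A)). Form the symmetric matrix M = A^T A =
[[34, -37],
 [-37, 41]].
Its characteristic polynomial (trace, determinant of M give the coefficients) is
  p(λ) = det(λ I - M) = λ^2 - 75λ + 25.
For λ^2 - 75λ + 25 the discriminant is 5525. It is nonnegative but not a perfect square, so the roots are real and irrational: λ = (75 ± sqrt(5525))/2 ≈ 74.6652, 0.3348.
So the eigenvalues of A^T A are ≈ 0.3348, 74.6652 (all ≥ 0, as they must be for A^T A). The largest is λ_max = (75 + sqrt(5525))/2 ≈ 74.6652, hence ||A||_2 = sqrt(λ_max) = sqrt((75 + sqrt(5525))/2) ≈ 8.6409.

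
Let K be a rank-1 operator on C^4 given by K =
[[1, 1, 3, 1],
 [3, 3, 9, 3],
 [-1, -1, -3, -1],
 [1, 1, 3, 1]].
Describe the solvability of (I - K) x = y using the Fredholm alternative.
(I - K) is invertible (det(I - K) = -1 ≠ 0), so for every y in C^4 the equation (I - K) x = y has a unique solution.

K has rank 1, so it is an outer product K = u v^T: every row of K is a multiple of one row vector. Reading off the entries, u = (-1, -3, 1, -1) and v = (-1, -1, -3, -1) (row i of K equals u_i·v^T). A rank-one matrix u v^T satisfies K u = u (v·u) and kills the (3)-dimensional subspace v^⊥, so its characteristic polynomial is lambda^3 (lambda - v·u) with v·u = tr K = 2. Hence the eigenvalues of I - K are 1 (multiplicity 3) and 1 - (2) = -1, so det(I - K) = -1. (Direct check: I - K =
[[0, -1, -3, -1],
 [-3, -2, -9, -3],
 [1, 1, 4, 1],
 [-1, -1, -3, 0]]
has determinant -1.) The finite-dimensional Fredholm alternative says: either (I - K) is invertible, or ker(I - K) ≠ {0} and then range(I - K) = ker((I - K)^*)^⊥, with dim ker(I - K) = dim ker((I - K)^*). Since det(I - K) ≠ 0, 1 is not an eigenvalue of K and ker(I - K) = {0}, so we are in the first case: for every y there is a unique x = (I - K)^(-1) y. Explicitly, by the Sherman–Morrison formula, (I - u v^T)^(-1) = I + u v^T/(1 - v·u), i.e. (I - K)^(-1) = I - K.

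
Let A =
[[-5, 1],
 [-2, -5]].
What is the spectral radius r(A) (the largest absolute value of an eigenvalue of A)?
r(A) = sqrt(27) ≈ 5.1962

The eigenvalues of A are the roots of its characteristic polynomial. With M = A (coefficients from the trace and determinant):
  p(λ) = det(λ I - M) = λ^2 + 10λ + 27.
For λ^2 + 10λ + 27 the discriminant is -8. It is negative, so the roots are the complex-conjugate pair λ = -5 ± (sqrt(8)/2) i ≈ -5 ± 1.4142i. For a conjugate pair the product of the roots equals the constant term, so |λ|^2 = 27 and |λ| = sqrt(27) ≈ 5.1962.
Thus the eigenvalues (to 4 decimals) are -5 ± 1.4142i (modulus 5.1962). The spectral radius is the largest modulus: r(A) = sqrt(27) ≈ 5.1962. (Cross-check: r(A) ≤ ||A||_2 ≈ 5.7202; equality holds whenever A is normal, though it can also hold for some non-normal A.)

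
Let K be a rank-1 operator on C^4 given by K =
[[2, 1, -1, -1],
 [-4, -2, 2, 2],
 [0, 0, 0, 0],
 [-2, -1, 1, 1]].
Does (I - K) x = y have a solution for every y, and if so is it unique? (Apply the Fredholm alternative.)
(I - K) is singular (det(I - K) = 0, i.e. 1 ∈ sigma(K)). (I - K) x = y is solvable iff y ⊥ ker((I - K)^*) = span{(2, 1, -1, -1)}, i.e. iff 2y_1 + y_2 - y_3 - y_4 = 0. When solvable, the solutions are x = y + c·(1, -2, 0, -1), c arbitrary (ker(I - K) = span{(1, -2, 0, -1)}, dimension 1).

K has rank 1, so it is an outer product K = u v^T: every row of K is a multiple of one row vector. Reading off the entries, u = (1, -2, 0, -1) and v = (2, 1, -1, -1) (row i of K equals u_i·v^T). A rank-one matrix u v^T satisfies K u = u (v·u) and kills the (3)-dimensional subspace v^⊥, so its characteristic polynomial is lambda^3 (lambda - v·u) with v·u = tr K = 1. Hence the eigenvalues of I - K are 1 (multiplicity 3) and 1 - (1) = 0, so det(I - K) = 0. (Direct check: I - K =
[[-1, -1, 1, 1],
 [4, 3, -2, -2],
 [0, 0, 1, 0],
 [2, 1, -1, 0]]
has determinant 0.) So 1 is an eigenvalue of K and (I - K) is not invertible. The finite-dimensional Fredholm alternative says: either (I - K) is invertible, or ker(I - K) ≠ {0} and then range(I - K) = ker((I - K)^*)^⊥, with dim ker(I - K) = dim ker((I - K)^*). We are in the second case, so we need both kernels. Kernel of I - K: (I - K) u = u - u (v·u) = u - u = 0, so ker(I - K) = span{u} = span{(1, -2, 0, -1)} (it is exactly 1-dimensional because rank(I - K) = 3). Kernel of the adjoint: K is real, so (I - K)^* = I - K^T = I - v u^T, and (I - v u^T) v = v - v (u·v) = 0; hence ker((I - K)^*) = span{v} = span{(2, 1, -1, -1)}. Therefore (I - K) x = y is solvable iff <y, v> = 0, i.e. iff 2y_1 + y_2 - y_3 - y_4 = 0. When this holds, K y = u (v·y) = 0, so (I - K) y = y and x = y is a particular solution; the full solution set is the line x = y + c·u = y + c·(1, -2, 0, -1), c ∈ C.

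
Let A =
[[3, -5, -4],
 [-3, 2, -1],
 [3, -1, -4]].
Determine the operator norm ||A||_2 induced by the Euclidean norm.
||A||_2 ≈ 8.644 (= sqrt(largest eigenvalue of A^T A))

||A||_2 = sigma_max(A) = sqrt(lambda_max(A^T A)). Form the symmetric matrix M = A^T A =
[[27, -24, -21],
 [-24, 30, 22],
 [-21, 22, 33]].
Its characteristic polynomial (trace, sum of principal 2x2 minors, determinant of M give the coefficients) is
  p(λ) = det(λ I - M) = λ^3 - 90λ^2 + 1190λ - 3600.
No integer candidate from the rational root theorem (±divisors of 3600) is a root, so the roots are irrational. The cubic discriminant is Δ = 822334000 > 0, so there are three distinct real roots. p(4) = -216 and p(5) = 225 have opposite signs, so a root lies in (4, 5); Newton's method refines it to λ ≈ 4.4469. p(10) = 300 and p(11) = -69 have opposite signs, so a root lies in (10, 11); Newton's method refines it to λ ≈ 10.8348. p(74) = -3156 and p(75) = 1275 have opposite signs, so a root lies in (74, 75); Newton's method refines it to λ ≈ 74.7184. Check (Vieta): the three roots sum to 90, matching tr M = 90.
So the eigenvalues of A^T A are ≈ 4.4469, 10.8348, 74.7184 (all ≥ 0, as they must be for A^T A). The largest is λ_max ≈ 74.7184, hence ||A||_2 = sqrt(λ_max) ≈ 8.644.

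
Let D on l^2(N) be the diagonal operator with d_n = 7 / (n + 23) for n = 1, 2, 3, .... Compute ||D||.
||D|| = 7/24 (attained at n = 1)

For D diagonal, ||D|| = sup_n |d_n| = sup_n 7/(n + 23). This is positive and strictly decreasing in n, so the supremum is attained at n = 1: d_1 = 7/(1 + 23) = 7/24. Hence ||D|| = 7/24.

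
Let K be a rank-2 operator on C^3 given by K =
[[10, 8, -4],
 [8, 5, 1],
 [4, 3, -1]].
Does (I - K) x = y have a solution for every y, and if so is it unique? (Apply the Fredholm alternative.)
(I - K) is invertible (det(I - K) = -29 ≠ 0), so for every y in C^3 the equation (I - K) x = y has a unique solution.

K has rank 2 and factors as K = U V^T = u1 v1^T + u2 v2^T with u1 = (-3, -1, -1), v1 = (-2, -2, 2), u2 = (2, 3, 1), v2 = (2, 1, 1) (multiplying out reproduces the displayed K). The nonzero eigenvalues of U V^T coincide with those of the 2 x 2 matrix G = V^T U = [[v1·u1, v1·u2], [v2·u1, v2·u2]] = [[6, -8], [-8, 8]], and by the Sylvester determinant identity det(I_3 - U V^T) = det(I_2 - V^T U) = det([[-5, 8], [8, -7]]) = (-5)(-7) - (8)(8) = -29. (Direct check: I - K =
[[-9, -8, 4],
 [-8, -4, -1],
 [-4, -3, 2]]
has determinant -29.) The finite-dimensional Fredholm alternative says: either (I - K) is invertible, or ker(I - K) ≠ {0} and then range(I - K) = ker((I - K)^*)^⊥, with dim ker(I - K) = dim ker((I - K)^*). Since det(I - K) ≠ 0, 1 is not an eigenvalue of K and ker(I - K) = {0}, so we are in the first case: for every y there is a unique x = (I - K)^(-1) y. (Explicitly, by the Woodbury identity, (I - U V^T)^(-1) = I + U (I_2 - G)^(-1) V^T.)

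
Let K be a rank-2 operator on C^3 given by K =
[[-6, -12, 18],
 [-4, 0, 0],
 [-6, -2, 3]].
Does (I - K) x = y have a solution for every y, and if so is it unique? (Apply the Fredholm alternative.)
(I - K) is invertible (det(I - K) = 46 ≠ 0), so for every y in C^3 the equation (I - K) x = y has a unique solution.

K has rank 2 and factors as K = U V^T = u1 v1^T + u2 v2^T with u1 = (3, 2, 3), v1 = (-2, -2, 3), u2 = (-3, 2, 2), v2 = (0, 2, -3) (multiplying out reproduces the displayed K). The nonzero eigenvalues of U V^T coincide with those of the 2 x 2 matrix G = V^T U = [[v1·u1, v1·u2], [v2·u1, v2·u2]] = [[-1, 8], [-5, -2]], and by the Sylvester determinant identity det(I_3 - U V^T) = det(I_2 - V^T U) = det([[2, -8], [5, 3]]) = (2)(3) - (-8)(5) = 46. (Direct check: I - K =
[[7, 12, -18],
 [4, 1, 0],
 [6, 2, -2]]
has determinant 46.) The finite-dimensional Fredholm alternative says: either (I - K) is invertible, or ker(I - K) ≠ {0} and then range(I - K) = ker((I - K)^*)^⊥, with dim ker(I - K) = dim ker((I - K)^*). Since det(I - K) ≠ 0, 1 is not an eigenvalue of K and ker(I - K) = {0}, so we are in the first case: for every y there is a unique x = (I - K)^(-1) y. (Explicitly, by the Woodbury identity, (I - U V^T)^(-1) = I + U (I_2 - G)^(-1) V^T.)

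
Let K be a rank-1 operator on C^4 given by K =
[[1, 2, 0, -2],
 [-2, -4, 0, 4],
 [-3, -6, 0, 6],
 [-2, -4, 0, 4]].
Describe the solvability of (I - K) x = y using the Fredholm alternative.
(I - K) is singular (det(I - K) = 0, i.e. 1 ∈ sigma(K)). (I - K) x = y is solvable iff y ⊥ ker((I - K)^*) = span{(1, 2, 0, -2)}, i.e. iff y_1 + 2y_2 - 2y_4 = 0. When solvable, the solutions are x = y + c·(1, -2, -3, -2), c arbitrary (ker(I - K) = span{(1, -2, -3, -2)}, dimension 1).

K has rank 1, so it is an outer product K = u v^T: every row of K is a multiple of one row vector. Reading off the entries, u = (1, -2, -3, -2) and v = (1, 2, 0, -2) (row i of K equals u_i·v^T). A rank-one matrix u v^T satisfies K u = u (v·u) and kills the (3)-dimensional subspace v^⊥, so its characteristic polynomial is lambda^3 (lambda - v·u) with v·u = tr K = 1. Hence the eigenvalues of I - K are 1 (multiplicity 3) and 1 - (1) = 0, so det(I - K) = 0. (Direct check: I - K =
[[0, -2, 0, 2],
 [2, 5, 0, -4],
 [3, 6, 1, -6],
 [2, 4, 0, -3]]
has determinant 0.) So 1 is an eigenvalue of K and (I - K) is not invertible. The finite-dimensional Fredholm alternative says: either (I - K) is invertible, or ker(I - K) ≠ {0} and then range(I - K) = ker((I - K)^*)^⊥, with dim ker(I - K) = dim ker((I - K)^*). We are in the second case, so we need both kernels. Kernel of I - K: (I - K) u = u - u (v·u) = u - u = 0, so ker(I - K) = span{u} = span{(1, -2, -3, -2)} (it is exactly 1-dimensional because rank(I - K) = 3). Kernel of the adjoint: K is real, so (I - K)^* = I - K^T = I - v u^T, and (I - v u^T) v = v - v (u·v) = 0; hence ker((I - K)^*) = span{v} = span{(1, 2, 0, -2)}. Therefore (I - K) x = y is solvable iff <y, v> = 0, i.e. iff y_1 + 2y_2 - 2y_4 = 0. When this holds, K y = u (v·y) = 0, so (I - K) y = y and x = y is a particular solution; the full solution set is the line x = y + c·u = y + c·(1, -2, -3, -2), c ∈ C.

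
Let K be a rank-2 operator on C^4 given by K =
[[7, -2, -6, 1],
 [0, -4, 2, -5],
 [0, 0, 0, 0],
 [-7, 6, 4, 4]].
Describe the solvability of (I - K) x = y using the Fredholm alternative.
(I - K) is invertible (det(I - K) = 15 ≠ 0), so for every y in C^4 the equation (I - K) x = y has a unique solution.

K has rank 2 and factors as K = U V^T = u1 v1^T + u2 v2^T with u1 = (-1, -2, 0, 3), v1 = (-1, 2, 0, 2), u2 = (3, -1, 0, -2), v2 = (2, 0, -2, 1) (multiplying out reproduces the displayed K). The nonzero eigenvalues of U V^T coincide with those of the 2 x 2 matrix G = V^T U = [[v1·u1, v1·u2], [v2·u1, v2·u2]] = [[3, -9], [1, 4]], and by the Sylvester determinant identity det(I_4 - U V^T) = det(I_2 - V^T U) = det([[-2, 9], [-1, -3]]) = (-2)(-3) - (9)(-1) = 15. (Direct check: I - K =
[[-6, 2, 6, -1],
 [0, 5, -2, 5],
 [0, 0, 1, 0],
 [7, -6, -4, -3]]
has determinant 15.) The finite-dimensional Fredholm alternative says: either (I - K) is invertible, or ker(I - K) ≠ {0} and then range(I - K) = ker((I - K)^*)^⊥, with dim ker(I - K) = dim ker((I - K)^*). Since det(I - K) ≠ 0, 1 is not an eigenvalue of K and ker(I - K) = {0}, so we are in the first case: for every y there is a unique x = (I - K)^(-1) y. (Explicitly, by the Woodbury identity, (I - U V^T)^(-1) = I + U (I_2 - G)^(-1) V^T.)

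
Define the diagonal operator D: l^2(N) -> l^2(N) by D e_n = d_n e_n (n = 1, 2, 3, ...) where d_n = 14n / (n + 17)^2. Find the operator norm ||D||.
||D|| = 7/34 (attained at n = 17)

For D diagonal, ||D|| = sup_n |d_n|. Treat f(x) = 14x / (x + 17)^2 for real x > 0. By the quotient rule, f'(x) = 14(17 - x)/(x + 17)^3, which is positive for x < 17 and negative for x > 17. So f has a unique maximum at x = 17, and since 17 is a positive integer, the supremum over n ≥ 1 is attained at n = 17: d_17 = 14·17/(17 + 17)^2 = 14·17/1156 = 7/34. Hence ||D|| = 7/34.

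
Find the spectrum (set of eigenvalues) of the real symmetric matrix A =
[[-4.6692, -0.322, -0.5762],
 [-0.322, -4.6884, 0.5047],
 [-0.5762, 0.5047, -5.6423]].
sigma(A) ≈ {-6, -5, -4}

A is real symmetric, so its spectrum consists of real eigenvalues. Expanding the characteristic polynomial of the displayed matrix gives
  det(λ I - A) = p(λ) = λ^3 + (15)λ^2 + (74)λ + (119.9978).
Solving p(λ) = 0 yields eigenvalues ≈ -6, -5, -4. (A is shown rounded to 4 decimals, so these recover the underlying integer eigenvalues to within that precision.)
Verification: the trace of A = -15 equals the sum of eigenvalues -15, and det(A) ≈ -119.9978 matches the eigenvalue product -120.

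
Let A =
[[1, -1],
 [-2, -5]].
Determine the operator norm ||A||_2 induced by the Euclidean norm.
||A||_2 = sqrt((31 + sqrt(765))/2) ≈ 5.4157 (= sqrt(largest eigenvalue of A^T A))

||A||_2 = sigma_max(A) = sqrt(lambda_max(A^T A)). Form the symmetric matrix M = A^T A =
[[5, 9],
 [9, 26]].
Its characteristic polynomial (trace, determinant of M give the coefficients) is
  p(λ) = det(λ I - M) = λ^2 - 31λ + 49.
For λ^2 - 31λ + 49 the discriminant is 765. It is nonnegative but not a perfect square, so the roots are real and irrational: λ = (31 ± sqrt(765))/2 ≈ 29.3293, 1.6707.
So the eigenvalues of A^T A are ≈ 1.6707, 29.3293 (all ≥ 0, as they must be for A^T A). The largest is λ_max = (31 + sqrt(765))/2 ≈ 29.3293, hence ||A||_2 = sqrt(λ_max) = sqrt((31 + sqrt(765))/2) ≈ 5.4157.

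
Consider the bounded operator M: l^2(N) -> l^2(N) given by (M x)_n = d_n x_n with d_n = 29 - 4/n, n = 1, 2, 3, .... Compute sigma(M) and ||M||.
sigma(M) = {29 - 4/n : n ≥ 1} ∪ {29}; ||M|| = 29

A bounded diagonal operator on l^2 with diagonal entries d_n has spectrum equal to the closure of {d_n : n ≥ 1}: every d_n is an eigenvalue (with eigenvector e_n), so {d_n} ⊂ sigma(M); the spectrum is closed, so its closure is too; and for lambda not in the closure, (M - lambda I) has bounded inverse (the diagonal entries 1/(d_n - lambda) are bounded). For our sequence d_n = 29 - 4/n, n = 1, 2, 3, ...:
  - {d_n} = {29 - 4/n : n ≥ 1}; the only limit point is 29
  - closure = {29 - 4/n : n ≥ 1} ∪ {29}
For the norm: a diagonal operator has ||M|| = sup_n |d_n|. Here d_n = 29 - 4/n increases monotonically from d_1 = 25 toward 29, with all terms in [25, 29); so sup_n |d_n| = 29 (the supremum is the limit, not attained). So ||M|| = 29.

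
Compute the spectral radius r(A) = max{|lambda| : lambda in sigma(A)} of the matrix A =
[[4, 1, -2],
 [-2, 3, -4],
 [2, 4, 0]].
r(A) ≈ 4.6762

The eigenvalues of A are the roots of its characteristic polynomial. With M = A (coefficients from the trace, the sum of principal 2x2 minors, and det A):
  p(λ) = det(λ I - M) = λ^3 - 7λ^2 + 34λ - 84.
No integer candidate from the rational root theorem (±divisors of 84) is a root, so the roots are irrational. The cubic discriminant is Δ = -46476 < 0, so there is one real root and a complex-conjugate pair. p(3) = -18 and p(4) = 4 have opposite signs, so a root lies in (3, 4); Newton's method refines it to λ ≈ 3.8415. Dividing out (λ - (3.8415)) leaves approximately λ^2 - 3.1585λ + 21.8666. For λ^2 - 3.1585λ + 21.8666 the discriminant is -77.4901. It is negative, so the remaining roots are the complex-conjugate pair λ ≈ 1.5793 ± 4.4014i. Their product equals the constant term, so |λ|^2 ≈ 21.8666 and |λ| ≈ 4.6762.
Thus the eigenvalues (to 4 decimals) are 3.8415 (modulus 3.8415); 1.5793 ± 4.4014i (modulus 4.6762). The spectral radius is the largest modulus: r(A) ≈ 4.6762. (Cross-check: r(A) ≤ ||A||_2 ≈ 6.2317; equality holds whenever A is normal, though it can also hold for some non-normal A.)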